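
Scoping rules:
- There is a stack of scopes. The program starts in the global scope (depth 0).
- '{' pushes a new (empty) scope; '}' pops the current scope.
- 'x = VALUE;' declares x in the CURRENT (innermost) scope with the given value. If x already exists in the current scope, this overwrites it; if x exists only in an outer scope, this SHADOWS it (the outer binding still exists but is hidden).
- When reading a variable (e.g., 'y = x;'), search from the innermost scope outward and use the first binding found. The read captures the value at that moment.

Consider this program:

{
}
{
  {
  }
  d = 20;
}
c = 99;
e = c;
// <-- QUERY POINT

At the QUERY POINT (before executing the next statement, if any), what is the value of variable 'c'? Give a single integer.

Step 1: enter scope (depth=1)
Step 2: exit scope (depth=0)
Step 3: enter scope (depth=1)
Step 4: enter scope (depth=2)
Step 5: exit scope (depth=1)
Step 6: declare d=20 at depth 1
Step 7: exit scope (depth=0)
Step 8: declare c=99 at depth 0
Step 9: declare e=(read c)=99 at depth 0
Visible at query point: c=99 e=99

Answer: 99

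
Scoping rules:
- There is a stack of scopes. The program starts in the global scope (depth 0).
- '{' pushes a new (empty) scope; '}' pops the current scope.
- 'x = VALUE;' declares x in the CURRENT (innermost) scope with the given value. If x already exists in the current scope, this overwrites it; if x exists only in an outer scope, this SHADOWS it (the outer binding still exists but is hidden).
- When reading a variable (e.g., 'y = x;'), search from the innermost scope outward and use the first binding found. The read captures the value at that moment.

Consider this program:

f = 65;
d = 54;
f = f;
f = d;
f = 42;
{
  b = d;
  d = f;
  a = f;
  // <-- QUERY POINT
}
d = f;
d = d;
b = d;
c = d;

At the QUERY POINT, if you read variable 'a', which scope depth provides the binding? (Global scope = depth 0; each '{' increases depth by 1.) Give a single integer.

Answer: 1

Derivation:
Step 1: declare f=65 at depth 0
Step 2: declare d=54 at depth 0
Step 3: declare f=(read f)=65 at depth 0
Step 4: declare f=(read d)=54 at depth 0
Step 5: declare f=42 at depth 0
Step 6: enter scope (depth=1)
Step 7: declare b=(read d)=54 at depth 1
Step 8: declare d=(read f)=42 at depth 1
Step 9: declare a=(read f)=42 at depth 1
Visible at query point: a=42 b=54 d=42 f=42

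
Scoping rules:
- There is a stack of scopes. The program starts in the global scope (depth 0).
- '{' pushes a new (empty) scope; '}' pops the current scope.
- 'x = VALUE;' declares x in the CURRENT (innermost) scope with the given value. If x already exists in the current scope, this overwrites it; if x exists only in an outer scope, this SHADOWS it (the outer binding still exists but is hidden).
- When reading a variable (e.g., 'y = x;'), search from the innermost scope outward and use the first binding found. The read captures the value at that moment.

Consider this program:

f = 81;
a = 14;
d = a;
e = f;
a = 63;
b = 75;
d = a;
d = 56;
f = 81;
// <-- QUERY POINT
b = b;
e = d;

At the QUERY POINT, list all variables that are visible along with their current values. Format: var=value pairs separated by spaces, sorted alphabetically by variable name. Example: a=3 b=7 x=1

Answer: a=63 b=75 d=56 e=81 f=81

Derivation:
Step 1: declare f=81 at depth 0
Step 2: declare a=14 at depth 0
Step 3: declare d=(read a)=14 at depth 0
Step 4: declare e=(read f)=81 at depth 0
Step 5: declare a=63 at depth 0
Step 6: declare b=75 at depth 0
Step 7: declare d=(read a)=63 at depth 0
Step 8: declare d=56 at depth 0
Step 9: declare f=81 at depth 0
Visible at query point: a=63 b=75 d=56 e=81 f=81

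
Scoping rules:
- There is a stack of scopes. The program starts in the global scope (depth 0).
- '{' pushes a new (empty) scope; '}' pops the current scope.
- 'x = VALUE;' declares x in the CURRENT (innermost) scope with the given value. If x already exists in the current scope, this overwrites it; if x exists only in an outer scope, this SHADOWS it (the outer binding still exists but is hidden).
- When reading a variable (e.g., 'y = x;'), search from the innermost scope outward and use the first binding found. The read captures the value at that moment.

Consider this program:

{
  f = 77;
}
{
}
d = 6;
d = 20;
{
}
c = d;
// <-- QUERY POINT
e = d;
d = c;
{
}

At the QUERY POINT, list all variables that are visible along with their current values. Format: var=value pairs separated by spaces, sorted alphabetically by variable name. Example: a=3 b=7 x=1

Answer: c=20 d=20

Derivation:
Step 1: enter scope (depth=1)
Step 2: declare f=77 at depth 1
Step 3: exit scope (depth=0)
Step 4: enter scope (depth=1)
Step 5: exit scope (depth=0)
Step 6: declare d=6 at depth 0
Step 7: declare d=20 at depth 0
Step 8: enter scope (depth=1)
Step 9: exit scope (depth=0)
Step 10: declare c=(read d)=20 at depth 0
Visible at query point: c=20 d=20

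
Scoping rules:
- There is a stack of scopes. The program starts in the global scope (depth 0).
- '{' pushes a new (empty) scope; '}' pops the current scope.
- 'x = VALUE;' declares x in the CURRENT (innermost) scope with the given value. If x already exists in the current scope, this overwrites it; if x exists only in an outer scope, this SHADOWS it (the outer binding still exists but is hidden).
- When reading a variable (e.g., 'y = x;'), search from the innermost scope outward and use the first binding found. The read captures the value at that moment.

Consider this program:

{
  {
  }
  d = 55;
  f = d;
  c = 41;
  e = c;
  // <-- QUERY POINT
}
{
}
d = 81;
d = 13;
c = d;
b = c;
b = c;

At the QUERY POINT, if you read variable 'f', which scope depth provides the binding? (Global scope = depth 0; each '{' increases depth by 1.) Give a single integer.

Step 1: enter scope (depth=1)
Step 2: enter scope (depth=2)
Step 3: exit scope (depth=1)
Step 4: declare d=55 at depth 1
Step 5: declare f=(read d)=55 at depth 1
Step 6: declare c=41 at depth 1
Step 7: declare e=(read c)=41 at depth 1
Visible at query point: c=41 d=55 e=41 f=55

Answer: 1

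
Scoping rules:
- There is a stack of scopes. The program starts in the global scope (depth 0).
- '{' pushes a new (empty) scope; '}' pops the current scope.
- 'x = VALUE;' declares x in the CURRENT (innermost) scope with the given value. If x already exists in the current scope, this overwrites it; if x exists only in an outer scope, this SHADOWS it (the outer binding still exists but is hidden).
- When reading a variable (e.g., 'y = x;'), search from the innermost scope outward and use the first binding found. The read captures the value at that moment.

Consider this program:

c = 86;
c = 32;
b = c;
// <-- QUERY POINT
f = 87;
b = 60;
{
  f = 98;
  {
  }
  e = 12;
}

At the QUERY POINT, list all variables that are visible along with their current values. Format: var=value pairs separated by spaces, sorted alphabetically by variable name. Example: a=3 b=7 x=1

Answer: b=32 c=32

Derivation:
Step 1: declare c=86 at depth 0
Step 2: declare c=32 at depth 0
Step 3: declare b=(read c)=32 at depth 0
Visible at query point: b=32 c=32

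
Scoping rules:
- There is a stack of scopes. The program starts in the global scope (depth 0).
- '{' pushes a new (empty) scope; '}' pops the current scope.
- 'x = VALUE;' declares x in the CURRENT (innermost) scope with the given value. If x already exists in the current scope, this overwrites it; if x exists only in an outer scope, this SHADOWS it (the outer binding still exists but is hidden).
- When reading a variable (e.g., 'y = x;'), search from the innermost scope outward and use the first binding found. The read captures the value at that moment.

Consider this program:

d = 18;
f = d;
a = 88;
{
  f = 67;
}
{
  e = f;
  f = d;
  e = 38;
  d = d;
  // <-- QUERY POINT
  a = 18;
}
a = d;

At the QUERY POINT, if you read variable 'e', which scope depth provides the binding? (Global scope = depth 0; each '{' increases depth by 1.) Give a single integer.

Step 1: declare d=18 at depth 0
Step 2: declare f=(read d)=18 at depth 0
Step 3: declare a=88 at depth 0
Step 4: enter scope (depth=1)
Step 5: declare f=67 at depth 1
Step 6: exit scope (depth=0)
Step 7: enter scope (depth=1)
Step 8: declare e=(read f)=18 at depth 1
Step 9: declare f=(read d)=18 at depth 1
Step 10: declare e=38 at depth 1
Step 11: declare d=(read d)=18 at depth 1
Visible at query point: a=88 d=18 e=38 f=18

Answer: 1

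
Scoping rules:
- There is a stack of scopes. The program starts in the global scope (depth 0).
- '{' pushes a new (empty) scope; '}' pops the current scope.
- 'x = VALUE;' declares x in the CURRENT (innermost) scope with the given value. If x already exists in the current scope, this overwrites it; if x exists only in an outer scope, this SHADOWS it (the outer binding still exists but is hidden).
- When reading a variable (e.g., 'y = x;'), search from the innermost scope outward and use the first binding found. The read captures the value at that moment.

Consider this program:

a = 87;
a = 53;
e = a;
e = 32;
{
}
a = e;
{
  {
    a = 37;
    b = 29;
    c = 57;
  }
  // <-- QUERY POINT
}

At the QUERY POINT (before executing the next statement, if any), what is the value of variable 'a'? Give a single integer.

Answer: 32

Derivation:
Step 1: declare a=87 at depth 0
Step 2: declare a=53 at depth 0
Step 3: declare e=(read a)=53 at depth 0
Step 4: declare e=32 at depth 0
Step 5: enter scope (depth=1)
Step 6: exit scope (depth=0)
Step 7: declare a=(read e)=32 at depth 0
Step 8: enter scope (depth=1)
Step 9: enter scope (depth=2)
Step 10: declare a=37 at depth 2
Step 11: declare b=29 at depth 2
Step 12: declare c=57 at depth 2
Step 13: exit scope (depth=1)
Visible at query point: a=32 e=32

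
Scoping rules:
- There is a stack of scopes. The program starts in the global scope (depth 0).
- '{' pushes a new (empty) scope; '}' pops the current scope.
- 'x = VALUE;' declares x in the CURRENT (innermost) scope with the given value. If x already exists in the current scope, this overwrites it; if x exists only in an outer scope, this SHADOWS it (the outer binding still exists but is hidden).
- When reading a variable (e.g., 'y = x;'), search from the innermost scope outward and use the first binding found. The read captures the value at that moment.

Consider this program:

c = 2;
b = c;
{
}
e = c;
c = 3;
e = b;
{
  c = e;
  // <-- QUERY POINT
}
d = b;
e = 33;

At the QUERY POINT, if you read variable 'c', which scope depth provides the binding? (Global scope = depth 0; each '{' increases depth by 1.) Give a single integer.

Step 1: declare c=2 at depth 0
Step 2: declare b=(read c)=2 at depth 0
Step 3: enter scope (depth=1)
Step 4: exit scope (depth=0)
Step 5: declare e=(read c)=2 at depth 0
Step 6: declare c=3 at depth 0
Step 7: declare e=(read b)=2 at depth 0
Step 8: enter scope (depth=1)
Step 9: declare c=(read e)=2 at depth 1
Visible at query point: b=2 c=2 e=2

Answer: 1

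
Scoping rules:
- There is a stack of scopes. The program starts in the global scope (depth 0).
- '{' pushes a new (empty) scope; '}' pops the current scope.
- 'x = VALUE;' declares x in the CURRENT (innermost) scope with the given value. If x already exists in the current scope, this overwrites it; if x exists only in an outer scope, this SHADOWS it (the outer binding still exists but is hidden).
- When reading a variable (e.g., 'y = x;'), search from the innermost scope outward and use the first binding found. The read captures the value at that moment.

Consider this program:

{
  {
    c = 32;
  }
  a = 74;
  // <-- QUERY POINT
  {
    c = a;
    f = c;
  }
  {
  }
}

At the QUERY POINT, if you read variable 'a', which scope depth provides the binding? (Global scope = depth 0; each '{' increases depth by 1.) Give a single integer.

Answer: 1

Derivation:
Step 1: enter scope (depth=1)
Step 2: enter scope (depth=2)
Step 3: declare c=32 at depth 2
Step 4: exit scope (depth=1)
Step 5: declare a=74 at depth 1
Visible at query point: a=74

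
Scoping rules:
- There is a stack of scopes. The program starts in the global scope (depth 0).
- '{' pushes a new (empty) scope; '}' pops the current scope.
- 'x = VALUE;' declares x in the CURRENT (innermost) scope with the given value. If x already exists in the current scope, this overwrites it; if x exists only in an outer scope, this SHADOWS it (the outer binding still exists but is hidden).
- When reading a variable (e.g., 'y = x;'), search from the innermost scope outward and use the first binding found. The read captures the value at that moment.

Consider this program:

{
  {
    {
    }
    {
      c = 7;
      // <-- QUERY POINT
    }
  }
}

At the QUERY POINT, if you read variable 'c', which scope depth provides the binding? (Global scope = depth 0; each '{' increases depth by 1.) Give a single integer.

Answer: 3

Derivation:
Step 1: enter scope (depth=1)
Step 2: enter scope (depth=2)
Step 3: enter scope (depth=3)
Step 4: exit scope (depth=2)
Step 5: enter scope (depth=3)
Step 6: declare c=7 at depth 3
Visible at query point: c=7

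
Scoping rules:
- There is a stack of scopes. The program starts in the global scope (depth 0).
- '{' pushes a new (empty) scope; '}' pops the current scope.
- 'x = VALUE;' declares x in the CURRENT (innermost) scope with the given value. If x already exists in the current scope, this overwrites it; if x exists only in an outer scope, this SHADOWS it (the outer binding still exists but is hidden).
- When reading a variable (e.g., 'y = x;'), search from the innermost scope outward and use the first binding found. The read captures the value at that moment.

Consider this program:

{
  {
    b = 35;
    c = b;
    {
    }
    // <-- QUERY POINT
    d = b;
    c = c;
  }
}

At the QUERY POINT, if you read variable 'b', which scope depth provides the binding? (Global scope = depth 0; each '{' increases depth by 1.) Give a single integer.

Step 1: enter scope (depth=1)
Step 2: enter scope (depth=2)
Step 3: declare b=35 at depth 2
Step 4: declare c=(read b)=35 at depth 2
Step 5: enter scope (depth=3)
Step 6: exit scope (depth=2)
Visible at query point: b=35 c=35

Answer: 2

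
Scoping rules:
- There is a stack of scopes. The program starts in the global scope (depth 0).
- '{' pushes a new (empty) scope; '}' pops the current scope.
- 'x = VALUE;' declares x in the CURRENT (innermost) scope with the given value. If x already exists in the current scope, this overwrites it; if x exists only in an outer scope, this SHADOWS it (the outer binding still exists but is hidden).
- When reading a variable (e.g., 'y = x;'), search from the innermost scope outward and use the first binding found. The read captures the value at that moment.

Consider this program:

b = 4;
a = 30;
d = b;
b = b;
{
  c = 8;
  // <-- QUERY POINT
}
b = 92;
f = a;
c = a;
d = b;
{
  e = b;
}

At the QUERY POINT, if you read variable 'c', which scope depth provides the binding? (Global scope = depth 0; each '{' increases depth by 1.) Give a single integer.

Answer: 1

Derivation:
Step 1: declare b=4 at depth 0
Step 2: declare a=30 at depth 0
Step 3: declare d=(read b)=4 at depth 0
Step 4: declare b=(read b)=4 at depth 0
Step 5: enter scope (depth=1)
Step 6: declare c=8 at depth 1
Visible at query point: a=30 b=4 c=8 d=4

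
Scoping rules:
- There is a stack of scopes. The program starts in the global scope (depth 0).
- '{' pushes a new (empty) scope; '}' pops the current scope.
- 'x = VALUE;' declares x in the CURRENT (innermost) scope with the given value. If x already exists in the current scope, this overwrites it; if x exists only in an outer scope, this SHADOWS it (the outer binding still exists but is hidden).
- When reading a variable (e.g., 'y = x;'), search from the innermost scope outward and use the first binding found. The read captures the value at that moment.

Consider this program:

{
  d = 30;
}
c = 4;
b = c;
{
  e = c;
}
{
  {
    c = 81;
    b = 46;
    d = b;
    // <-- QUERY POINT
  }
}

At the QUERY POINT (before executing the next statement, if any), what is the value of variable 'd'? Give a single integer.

Answer: 46

Derivation:
Step 1: enter scope (depth=1)
Step 2: declare d=30 at depth 1
Step 3: exit scope (depth=0)
Step 4: declare c=4 at depth 0
Step 5: declare b=(read c)=4 at depth 0
Step 6: enter scope (depth=1)
Step 7: declare e=(read c)=4 at depth 1
Step 8: exit scope (depth=0)
Step 9: enter scope (depth=1)
Step 10: enter scope (depth=2)
Step 11: declare c=81 at depth 2
Step 12: declare b=46 at depth 2
Step 13: declare d=(read b)=46 at depth 2
Visible at query point: b=46 c=81 d=46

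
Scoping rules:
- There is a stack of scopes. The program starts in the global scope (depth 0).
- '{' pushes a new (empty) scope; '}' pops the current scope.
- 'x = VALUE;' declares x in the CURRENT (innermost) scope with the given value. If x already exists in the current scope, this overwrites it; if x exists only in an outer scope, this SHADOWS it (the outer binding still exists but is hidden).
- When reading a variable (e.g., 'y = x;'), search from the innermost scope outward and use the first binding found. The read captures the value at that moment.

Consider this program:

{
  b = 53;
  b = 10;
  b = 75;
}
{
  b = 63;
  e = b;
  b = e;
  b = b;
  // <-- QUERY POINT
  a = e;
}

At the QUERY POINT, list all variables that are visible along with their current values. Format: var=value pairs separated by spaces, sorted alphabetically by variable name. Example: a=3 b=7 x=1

Step 1: enter scope (depth=1)
Step 2: declare b=53 at depth 1
Step 3: declare b=10 at depth 1
Step 4: declare b=75 at depth 1
Step 5: exit scope (depth=0)
Step 6: enter scope (depth=1)
Step 7: declare b=63 at depth 1
Step 8: declare e=(read b)=63 at depth 1
Step 9: declare b=(read e)=63 at depth 1
Step 10: declare b=(read b)=63 at depth 1
Visible at query point: b=63 e=63

Answer: b=63 e=63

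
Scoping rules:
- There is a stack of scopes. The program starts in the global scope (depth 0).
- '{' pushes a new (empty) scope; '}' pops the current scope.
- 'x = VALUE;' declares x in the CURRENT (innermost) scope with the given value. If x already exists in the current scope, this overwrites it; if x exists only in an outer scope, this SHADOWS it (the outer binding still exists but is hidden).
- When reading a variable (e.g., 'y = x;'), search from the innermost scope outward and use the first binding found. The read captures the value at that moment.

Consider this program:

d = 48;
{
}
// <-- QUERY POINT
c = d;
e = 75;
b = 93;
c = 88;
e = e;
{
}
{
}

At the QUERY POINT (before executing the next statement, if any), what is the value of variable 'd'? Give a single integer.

Step 1: declare d=48 at depth 0
Step 2: enter scope (depth=1)
Step 3: exit scope (depth=0)
Visible at query point: d=48

Answer: 48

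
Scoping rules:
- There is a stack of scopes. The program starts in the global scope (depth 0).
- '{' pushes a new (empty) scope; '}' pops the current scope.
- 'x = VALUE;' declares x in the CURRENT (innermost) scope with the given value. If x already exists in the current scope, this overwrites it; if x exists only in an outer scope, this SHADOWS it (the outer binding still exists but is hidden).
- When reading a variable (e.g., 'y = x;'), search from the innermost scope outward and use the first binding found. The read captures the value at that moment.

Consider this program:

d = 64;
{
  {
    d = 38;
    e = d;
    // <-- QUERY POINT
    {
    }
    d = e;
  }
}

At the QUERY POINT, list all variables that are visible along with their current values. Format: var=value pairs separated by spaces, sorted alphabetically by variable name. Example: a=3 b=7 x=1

Answer: d=38 e=38

Derivation:
Step 1: declare d=64 at depth 0
Step 2: enter scope (depth=1)
Step 3: enter scope (depth=2)
Step 4: declare d=38 at depth 2
Step 5: declare e=(read d)=38 at depth 2
Visible at query point: d=38 e=38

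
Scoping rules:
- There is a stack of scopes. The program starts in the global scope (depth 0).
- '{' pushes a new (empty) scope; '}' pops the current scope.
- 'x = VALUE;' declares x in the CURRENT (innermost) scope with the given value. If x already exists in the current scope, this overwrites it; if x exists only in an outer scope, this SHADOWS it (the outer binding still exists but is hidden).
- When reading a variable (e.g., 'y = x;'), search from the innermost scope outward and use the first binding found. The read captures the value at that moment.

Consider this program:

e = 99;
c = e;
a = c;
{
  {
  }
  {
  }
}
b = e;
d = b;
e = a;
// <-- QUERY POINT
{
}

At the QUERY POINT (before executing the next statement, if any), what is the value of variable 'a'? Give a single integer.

Step 1: declare e=99 at depth 0
Step 2: declare c=(read e)=99 at depth 0
Step 3: declare a=(read c)=99 at depth 0
Step 4: enter scope (depth=1)
Step 5: enter scope (depth=2)
Step 6: exit scope (depth=1)
Step 7: enter scope (depth=2)
Step 8: exit scope (depth=1)
Step 9: exit scope (depth=0)
Step 10: declare b=(read e)=99 at depth 0
Step 11: declare d=(read b)=99 at depth 0
Step 12: declare e=(read a)=99 at depth 0
Visible at query point: a=99 b=99 c=99 d=99 e=99

Answer: 99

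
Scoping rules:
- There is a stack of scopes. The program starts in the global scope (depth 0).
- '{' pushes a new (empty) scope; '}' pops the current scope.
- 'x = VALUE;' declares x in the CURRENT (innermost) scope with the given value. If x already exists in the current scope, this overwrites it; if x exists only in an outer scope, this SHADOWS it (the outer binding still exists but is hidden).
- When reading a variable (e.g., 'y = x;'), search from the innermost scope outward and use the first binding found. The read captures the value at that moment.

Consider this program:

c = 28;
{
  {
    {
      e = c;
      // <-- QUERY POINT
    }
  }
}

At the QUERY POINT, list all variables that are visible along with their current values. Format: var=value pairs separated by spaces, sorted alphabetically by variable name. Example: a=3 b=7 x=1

Step 1: declare c=28 at depth 0
Step 2: enter scope (depth=1)
Step 3: enter scope (depth=2)
Step 4: enter scope (depth=3)
Step 5: declare e=(read c)=28 at depth 3
Visible at query point: c=28 e=28

Answer: c=28 e=28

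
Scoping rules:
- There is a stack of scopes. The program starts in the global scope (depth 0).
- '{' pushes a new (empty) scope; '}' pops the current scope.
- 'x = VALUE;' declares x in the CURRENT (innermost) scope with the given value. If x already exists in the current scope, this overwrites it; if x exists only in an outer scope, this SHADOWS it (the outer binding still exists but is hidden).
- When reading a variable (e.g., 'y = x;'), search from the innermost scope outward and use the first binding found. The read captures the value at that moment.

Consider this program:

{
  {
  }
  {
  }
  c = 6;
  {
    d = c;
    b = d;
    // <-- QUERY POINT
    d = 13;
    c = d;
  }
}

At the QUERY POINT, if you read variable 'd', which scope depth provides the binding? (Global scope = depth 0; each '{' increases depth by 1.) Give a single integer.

Step 1: enter scope (depth=1)
Step 2: enter scope (depth=2)
Step 3: exit scope (depth=1)
Step 4: enter scope (depth=2)
Step 5: exit scope (depth=1)
Step 6: declare c=6 at depth 1
Step 7: enter scope (depth=2)
Step 8: declare d=(read c)=6 at depth 2
Step 9: declare b=(read d)=6 at depth 2
Visible at query point: b=6 c=6 d=6

Answer: 2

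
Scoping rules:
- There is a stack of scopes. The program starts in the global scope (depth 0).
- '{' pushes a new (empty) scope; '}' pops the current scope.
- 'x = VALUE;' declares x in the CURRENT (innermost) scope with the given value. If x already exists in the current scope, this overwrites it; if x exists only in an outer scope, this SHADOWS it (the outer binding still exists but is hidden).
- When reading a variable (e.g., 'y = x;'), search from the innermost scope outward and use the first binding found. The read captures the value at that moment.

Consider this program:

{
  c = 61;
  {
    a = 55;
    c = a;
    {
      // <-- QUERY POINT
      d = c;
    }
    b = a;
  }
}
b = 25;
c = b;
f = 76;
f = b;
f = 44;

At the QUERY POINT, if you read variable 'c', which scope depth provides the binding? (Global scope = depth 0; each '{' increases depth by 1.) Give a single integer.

Step 1: enter scope (depth=1)
Step 2: declare c=61 at depth 1
Step 3: enter scope (depth=2)
Step 4: declare a=55 at depth 2
Step 5: declare c=(read a)=55 at depth 2
Step 6: enter scope (depth=3)
Visible at query point: a=55 c=55

Answer: 2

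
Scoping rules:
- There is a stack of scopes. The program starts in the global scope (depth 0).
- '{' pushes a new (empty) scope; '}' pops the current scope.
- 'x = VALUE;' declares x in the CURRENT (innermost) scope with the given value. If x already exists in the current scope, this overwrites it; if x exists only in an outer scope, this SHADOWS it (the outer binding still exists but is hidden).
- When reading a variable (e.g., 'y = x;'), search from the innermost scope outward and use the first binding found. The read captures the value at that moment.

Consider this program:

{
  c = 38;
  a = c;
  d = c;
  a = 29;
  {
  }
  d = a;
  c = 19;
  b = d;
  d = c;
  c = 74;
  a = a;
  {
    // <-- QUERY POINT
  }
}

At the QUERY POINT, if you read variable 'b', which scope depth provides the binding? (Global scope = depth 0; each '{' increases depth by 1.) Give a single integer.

Step 1: enter scope (depth=1)
Step 2: declare c=38 at depth 1
Step 3: declare a=(read c)=38 at depth 1
Step 4: declare d=(read c)=38 at depth 1
Step 5: declare a=29 at depth 1
Step 6: enter scope (depth=2)
Step 7: exit scope (depth=1)
Step 8: declare d=(read a)=29 at depth 1
Step 9: declare c=19 at depth 1
Step 10: declare b=(read d)=29 at depth 1
Step 11: declare d=(read c)=19 at depth 1
Step 12: declare c=74 at depth 1
Step 13: declare a=(read a)=29 at depth 1
Step 14: enter scope (depth=2)
Visible at query point: a=29 b=29 c=74 d=19

Answer: 1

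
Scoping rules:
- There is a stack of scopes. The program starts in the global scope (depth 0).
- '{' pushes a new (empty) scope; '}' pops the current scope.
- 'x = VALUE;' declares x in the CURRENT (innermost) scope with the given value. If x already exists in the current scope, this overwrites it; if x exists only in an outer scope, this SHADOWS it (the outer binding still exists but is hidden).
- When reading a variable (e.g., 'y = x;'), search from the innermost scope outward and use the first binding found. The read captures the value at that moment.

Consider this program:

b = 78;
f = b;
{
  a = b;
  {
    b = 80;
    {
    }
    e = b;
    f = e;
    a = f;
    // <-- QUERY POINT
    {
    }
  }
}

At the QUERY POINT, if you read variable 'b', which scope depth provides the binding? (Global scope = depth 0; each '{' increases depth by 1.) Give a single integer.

Step 1: declare b=78 at depth 0
Step 2: declare f=(read b)=78 at depth 0
Step 3: enter scope (depth=1)
Step 4: declare a=(read b)=78 at depth 1
Step 5: enter scope (depth=2)
Step 6: declare b=80 at depth 2
Step 7: enter scope (depth=3)
Step 8: exit scope (depth=2)
Step 9: declare e=(read b)=80 at depth 2
Step 10: declare f=(read e)=80 at depth 2
Step 11: declare a=(read f)=80 at depth 2
Visible at query point: a=80 b=80 e=80 f=80

Answer: 2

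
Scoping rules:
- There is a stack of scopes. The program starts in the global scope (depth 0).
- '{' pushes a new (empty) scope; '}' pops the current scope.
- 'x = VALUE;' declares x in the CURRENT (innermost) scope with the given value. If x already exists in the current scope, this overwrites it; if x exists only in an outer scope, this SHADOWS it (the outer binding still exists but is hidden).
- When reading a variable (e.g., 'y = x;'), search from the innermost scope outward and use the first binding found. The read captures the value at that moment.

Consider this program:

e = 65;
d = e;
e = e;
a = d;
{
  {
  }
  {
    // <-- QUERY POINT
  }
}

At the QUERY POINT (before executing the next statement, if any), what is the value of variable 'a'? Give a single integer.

Answer: 65

Derivation:
Step 1: declare e=65 at depth 0
Step 2: declare d=(read e)=65 at depth 0
Step 3: declare e=(read e)=65 at depth 0
Step 4: declare a=(read d)=65 at depth 0
Step 5: enter scope (depth=1)
Step 6: enter scope (depth=2)
Step 7: exit scope (depth=1)
Step 8: enter scope (depth=2)
Visible at query point: a=65 d=65 e=65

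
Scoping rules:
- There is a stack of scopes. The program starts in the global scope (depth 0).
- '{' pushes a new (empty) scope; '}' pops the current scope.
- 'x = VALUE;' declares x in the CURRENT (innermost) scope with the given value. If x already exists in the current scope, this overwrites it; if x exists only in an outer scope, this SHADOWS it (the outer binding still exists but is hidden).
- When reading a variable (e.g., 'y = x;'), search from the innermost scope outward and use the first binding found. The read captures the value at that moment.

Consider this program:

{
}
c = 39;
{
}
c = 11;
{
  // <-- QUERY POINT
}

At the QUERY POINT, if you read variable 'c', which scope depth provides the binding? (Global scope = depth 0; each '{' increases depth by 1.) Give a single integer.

Answer: 0

Derivation:
Step 1: enter scope (depth=1)
Step 2: exit scope (depth=0)
Step 3: declare c=39 at depth 0
Step 4: enter scope (depth=1)
Step 5: exit scope (depth=0)
Step 6: declare c=11 at depth 0
Step 7: enter scope (depth=1)
Visible at query point: c=11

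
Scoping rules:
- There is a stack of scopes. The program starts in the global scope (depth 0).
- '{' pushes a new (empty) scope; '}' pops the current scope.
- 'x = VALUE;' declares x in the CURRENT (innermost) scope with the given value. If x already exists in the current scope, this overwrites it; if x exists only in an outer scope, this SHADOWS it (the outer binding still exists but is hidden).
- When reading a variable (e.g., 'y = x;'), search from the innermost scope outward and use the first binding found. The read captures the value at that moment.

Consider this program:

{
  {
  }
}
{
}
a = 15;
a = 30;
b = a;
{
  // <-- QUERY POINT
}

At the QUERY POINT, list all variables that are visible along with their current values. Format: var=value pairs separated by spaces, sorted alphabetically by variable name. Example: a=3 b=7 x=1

Answer: a=30 b=30

Derivation:
Step 1: enter scope (depth=1)
Step 2: enter scope (depth=2)
Step 3: exit scope (depth=1)
Step 4: exit scope (depth=0)
Step 5: enter scope (depth=1)
Step 6: exit scope (depth=0)
Step 7: declare a=15 at depth 0
Step 8: declare a=30 at depth 0
Step 9: declare b=(read a)=30 at depth 0
Step 10: enter scope (depth=1)
Visible at query point: a=30 b=30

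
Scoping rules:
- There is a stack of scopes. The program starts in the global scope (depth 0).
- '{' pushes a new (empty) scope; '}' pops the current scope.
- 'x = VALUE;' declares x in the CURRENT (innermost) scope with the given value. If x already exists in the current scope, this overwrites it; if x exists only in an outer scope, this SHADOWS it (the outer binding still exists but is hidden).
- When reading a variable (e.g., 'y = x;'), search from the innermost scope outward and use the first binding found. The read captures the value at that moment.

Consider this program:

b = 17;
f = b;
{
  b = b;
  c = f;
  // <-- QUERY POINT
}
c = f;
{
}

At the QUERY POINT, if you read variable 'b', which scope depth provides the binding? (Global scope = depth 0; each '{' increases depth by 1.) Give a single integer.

Answer: 1

Derivation:
Step 1: declare b=17 at depth 0
Step 2: declare f=(read b)=17 at depth 0
Step 3: enter scope (depth=1)
Step 4: declare b=(read b)=17 at depth 1
Step 5: declare c=(read f)=17 at depth 1
Visible at query point: b=17 c=17 f=17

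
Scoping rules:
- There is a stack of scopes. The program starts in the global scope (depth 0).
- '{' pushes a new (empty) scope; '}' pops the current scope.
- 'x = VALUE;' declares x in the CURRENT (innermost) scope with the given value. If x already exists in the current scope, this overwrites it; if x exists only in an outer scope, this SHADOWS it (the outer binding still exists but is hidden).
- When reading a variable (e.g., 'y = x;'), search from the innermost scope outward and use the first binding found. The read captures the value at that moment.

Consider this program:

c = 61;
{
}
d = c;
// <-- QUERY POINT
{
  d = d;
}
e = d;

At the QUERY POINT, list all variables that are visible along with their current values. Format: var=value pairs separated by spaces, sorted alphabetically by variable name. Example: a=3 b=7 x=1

Answer: c=61 d=61

Derivation:
Step 1: declare c=61 at depth 0
Step 2: enter scope (depth=1)
Step 3: exit scope (depth=0)
Step 4: declare d=(read c)=61 at depth 0
Visible at query point: c=61 d=61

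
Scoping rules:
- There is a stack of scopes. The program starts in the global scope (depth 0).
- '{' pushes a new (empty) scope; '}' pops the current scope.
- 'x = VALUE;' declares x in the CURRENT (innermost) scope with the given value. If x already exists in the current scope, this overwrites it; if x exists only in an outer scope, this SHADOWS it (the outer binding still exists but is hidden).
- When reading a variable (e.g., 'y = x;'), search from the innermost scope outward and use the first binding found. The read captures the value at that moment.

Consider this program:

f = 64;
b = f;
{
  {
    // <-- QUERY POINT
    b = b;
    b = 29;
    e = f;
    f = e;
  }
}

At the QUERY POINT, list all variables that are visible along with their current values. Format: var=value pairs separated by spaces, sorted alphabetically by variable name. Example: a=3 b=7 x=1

Step 1: declare f=64 at depth 0
Step 2: declare b=(read f)=64 at depth 0
Step 3: enter scope (depth=1)
Step 4: enter scope (depth=2)
Visible at query point: b=64 f=64

Answer: b=64 f=64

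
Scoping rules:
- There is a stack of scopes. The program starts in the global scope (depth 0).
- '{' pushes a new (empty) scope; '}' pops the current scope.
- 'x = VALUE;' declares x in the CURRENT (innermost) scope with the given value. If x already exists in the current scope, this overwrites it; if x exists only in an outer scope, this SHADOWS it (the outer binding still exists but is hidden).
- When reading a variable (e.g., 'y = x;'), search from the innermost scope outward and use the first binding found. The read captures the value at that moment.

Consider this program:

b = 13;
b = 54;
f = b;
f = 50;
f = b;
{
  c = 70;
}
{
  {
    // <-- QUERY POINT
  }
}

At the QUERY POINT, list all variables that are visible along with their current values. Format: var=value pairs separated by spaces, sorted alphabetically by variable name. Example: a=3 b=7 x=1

Step 1: declare b=13 at depth 0
Step 2: declare b=54 at depth 0
Step 3: declare f=(read b)=54 at depth 0
Step 4: declare f=50 at depth 0
Step 5: declare f=(read b)=54 at depth 0
Step 6: enter scope (depth=1)
Step 7: declare c=70 at depth 1
Step 8: exit scope (depth=0)
Step 9: enter scope (depth=1)
Step 10: enter scope (depth=2)
Visible at query point: b=54 f=54

Answer: b=54 f=54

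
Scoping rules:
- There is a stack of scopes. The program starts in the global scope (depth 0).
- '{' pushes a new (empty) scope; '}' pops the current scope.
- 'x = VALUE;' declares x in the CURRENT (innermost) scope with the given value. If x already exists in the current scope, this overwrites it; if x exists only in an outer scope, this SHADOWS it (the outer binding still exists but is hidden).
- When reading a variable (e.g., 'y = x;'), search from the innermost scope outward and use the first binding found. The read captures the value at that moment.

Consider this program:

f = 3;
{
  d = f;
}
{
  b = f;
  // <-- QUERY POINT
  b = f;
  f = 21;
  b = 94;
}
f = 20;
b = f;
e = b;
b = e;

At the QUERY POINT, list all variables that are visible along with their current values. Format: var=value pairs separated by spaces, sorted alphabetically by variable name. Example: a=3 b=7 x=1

Step 1: declare f=3 at depth 0
Step 2: enter scope (depth=1)
Step 3: declare d=(read f)=3 at depth 1
Step 4: exit scope (depth=0)
Step 5: enter scope (depth=1)
Step 6: declare b=(read f)=3 at depth 1
Visible at query point: b=3 f=3

Answer: b=3 f=3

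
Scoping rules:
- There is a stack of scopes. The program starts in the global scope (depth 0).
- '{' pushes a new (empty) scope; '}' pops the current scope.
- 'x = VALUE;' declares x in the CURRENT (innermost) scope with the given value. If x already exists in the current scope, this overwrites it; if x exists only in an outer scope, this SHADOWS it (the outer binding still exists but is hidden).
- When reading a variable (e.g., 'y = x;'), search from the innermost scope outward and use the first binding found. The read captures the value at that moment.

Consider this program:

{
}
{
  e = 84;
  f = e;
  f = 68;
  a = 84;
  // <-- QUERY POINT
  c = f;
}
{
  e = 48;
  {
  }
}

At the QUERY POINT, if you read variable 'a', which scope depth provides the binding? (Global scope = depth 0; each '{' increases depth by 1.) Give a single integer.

Step 1: enter scope (depth=1)
Step 2: exit scope (depth=0)
Step 3: enter scope (depth=1)
Step 4: declare e=84 at depth 1
Step 5: declare f=(read e)=84 at depth 1
Step 6: declare f=68 at depth 1
Step 7: declare a=84 at depth 1
Visible at query point: a=84 e=84 f=68

Answer: 1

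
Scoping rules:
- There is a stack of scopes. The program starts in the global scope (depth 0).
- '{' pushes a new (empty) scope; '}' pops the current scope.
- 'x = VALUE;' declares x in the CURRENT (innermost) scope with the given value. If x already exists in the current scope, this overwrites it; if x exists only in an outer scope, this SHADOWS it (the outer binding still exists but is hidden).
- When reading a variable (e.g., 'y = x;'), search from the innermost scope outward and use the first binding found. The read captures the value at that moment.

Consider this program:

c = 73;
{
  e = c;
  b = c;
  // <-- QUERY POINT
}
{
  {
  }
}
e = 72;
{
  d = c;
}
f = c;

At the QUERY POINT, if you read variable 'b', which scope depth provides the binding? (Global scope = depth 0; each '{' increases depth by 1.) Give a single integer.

Answer: 1

Derivation:
Step 1: declare c=73 at depth 0
Step 2: enter scope (depth=1)
Step 3: declare e=(read c)=73 at depth 1
Step 4: declare b=(read c)=73 at depth 1
Visible at query point: b=73 c=73 e=73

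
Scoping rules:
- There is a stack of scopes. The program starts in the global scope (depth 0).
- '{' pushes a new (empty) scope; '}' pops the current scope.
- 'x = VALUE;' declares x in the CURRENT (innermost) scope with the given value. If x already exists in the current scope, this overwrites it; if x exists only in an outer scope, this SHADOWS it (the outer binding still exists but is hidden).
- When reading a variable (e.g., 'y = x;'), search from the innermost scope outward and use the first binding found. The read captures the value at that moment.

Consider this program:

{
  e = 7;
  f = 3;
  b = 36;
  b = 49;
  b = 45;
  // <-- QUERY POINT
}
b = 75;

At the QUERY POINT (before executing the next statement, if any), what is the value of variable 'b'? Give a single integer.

Step 1: enter scope (depth=1)
Step 2: declare e=7 at depth 1
Step 3: declare f=3 at depth 1
Step 4: declare b=36 at depth 1
Step 5: declare b=49 at depth 1
Step 6: declare b=45 at depth 1
Visible at query point: b=45 e=7 f=3

Answer: 45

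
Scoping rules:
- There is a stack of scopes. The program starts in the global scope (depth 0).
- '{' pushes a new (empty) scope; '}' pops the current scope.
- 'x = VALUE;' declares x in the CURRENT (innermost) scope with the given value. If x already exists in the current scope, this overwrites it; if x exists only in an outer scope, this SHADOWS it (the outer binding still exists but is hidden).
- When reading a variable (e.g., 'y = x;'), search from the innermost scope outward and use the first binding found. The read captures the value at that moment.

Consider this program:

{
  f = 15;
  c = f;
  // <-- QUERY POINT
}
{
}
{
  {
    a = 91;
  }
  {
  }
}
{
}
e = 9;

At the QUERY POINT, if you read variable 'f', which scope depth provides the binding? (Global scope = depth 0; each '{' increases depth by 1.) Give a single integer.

Answer: 1

Derivation:
Step 1: enter scope (depth=1)
Step 2: declare f=15 at depth 1
Step 3: declare c=(read f)=15 at depth 1
Visible at query point: c=15 f=15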